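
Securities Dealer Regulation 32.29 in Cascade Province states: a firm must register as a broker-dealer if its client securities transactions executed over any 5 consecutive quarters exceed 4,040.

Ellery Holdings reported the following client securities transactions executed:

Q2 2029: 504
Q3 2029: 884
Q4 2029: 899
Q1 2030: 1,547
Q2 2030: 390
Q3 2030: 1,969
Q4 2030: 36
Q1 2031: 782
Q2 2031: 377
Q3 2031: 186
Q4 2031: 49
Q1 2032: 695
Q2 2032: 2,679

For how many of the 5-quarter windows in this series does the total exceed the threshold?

Q2 2029–Q2 2030: 504 + 884 + 899 + 1,547 + 390 = 4,224 (over)
Q3 2029–Q3 2030: 884 + 899 + 1,547 + 390 + 1,969 = 5,689 (over)
Q4 2029–Q4 2030: 899 + 1,547 + 390 + 1,969 + 36 = 4,841 (over)
Q1 2030–Q1 2031: 1,547 + 390 + 1,969 + 36 + 782 = 4,724 (over)
Q2 2030–Q2 2031: 390 + 1,969 + 36 + 782 + 377 = 3,554 (under)
Q3 2030–Q3 2031: 1,969 + 36 + 782 + 377 + 186 = 3,350 (under)
Q4 2030–Q4 2031: 36 + 782 + 377 + 186 + 49 = 1,430 (under)
Q1 2031–Q1 2032: 782 + 377 + 186 + 49 + 695 = 2,089 (under)
Q2 2031–Q2 2032: 377 + 186 + 49 + 695 + 2,679 = 3,986 (under)
4 windows exceed the threshold.

4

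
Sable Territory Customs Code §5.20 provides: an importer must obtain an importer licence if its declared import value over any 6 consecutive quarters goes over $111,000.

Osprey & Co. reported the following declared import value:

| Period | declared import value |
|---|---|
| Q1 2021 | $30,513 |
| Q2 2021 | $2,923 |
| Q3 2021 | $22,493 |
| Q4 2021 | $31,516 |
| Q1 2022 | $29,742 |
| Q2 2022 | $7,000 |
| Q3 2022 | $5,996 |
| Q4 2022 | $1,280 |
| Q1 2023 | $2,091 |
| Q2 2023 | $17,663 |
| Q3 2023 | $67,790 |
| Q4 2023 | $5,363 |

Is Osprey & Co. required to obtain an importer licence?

Yes

Q1 2021–Q2 2022: $30,513 + $2,923 + $22,493 + $31,516 + $29,742 + $7,000 = $124,187 (over)
Q2 2021–Q3 2022: $2,923 + $22,493 + $31,516 + $29,742 + $7,000 + $5,996 = $99,670 (under)
Q3 2021–Q4 2022: $22,493 + $31,516 + $29,742 + $7,000 + $5,996 + $1,280 = $98,027 (under)
Q4 2021–Q1 2023: $31,516 + $29,742 + $7,000 + $5,996 + $1,280 + $2,091 = $77,625 (under)
Q1 2022–Q2 2023: $29,742 + $7,000 + $5,996 + $1,280 + $2,091 + $17,663 = $63,772 (under)
Q2 2022–Q3 2023: $7,000 + $5,996 + $1,280 + $2,091 + $17,663 + $67,790 = $101,820 (under)
Q3 2022–Q4 2023: $5,996 + $1,280 + $2,091 + $17,663 + $67,790 + $5,363 = $100,183 (under)
At least one window exceeds $111,000.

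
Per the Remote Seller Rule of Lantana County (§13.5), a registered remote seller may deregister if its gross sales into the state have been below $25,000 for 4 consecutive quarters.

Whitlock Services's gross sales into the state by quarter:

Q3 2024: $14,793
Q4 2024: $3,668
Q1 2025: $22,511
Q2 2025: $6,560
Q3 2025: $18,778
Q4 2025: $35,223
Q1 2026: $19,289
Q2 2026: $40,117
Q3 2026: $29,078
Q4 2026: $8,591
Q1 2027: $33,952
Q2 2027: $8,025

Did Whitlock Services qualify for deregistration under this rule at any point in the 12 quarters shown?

Quarters below $25,000: Q3 2024, Q4 2024, Q1 2025, Q2 2025, Q3 2025, Q1 2026, Q4 2026, Q2 2027.
Longest run of consecutive quarters below the threshold: 5.
5 ≥ 4, so Whitlock Services became eligible.

Yes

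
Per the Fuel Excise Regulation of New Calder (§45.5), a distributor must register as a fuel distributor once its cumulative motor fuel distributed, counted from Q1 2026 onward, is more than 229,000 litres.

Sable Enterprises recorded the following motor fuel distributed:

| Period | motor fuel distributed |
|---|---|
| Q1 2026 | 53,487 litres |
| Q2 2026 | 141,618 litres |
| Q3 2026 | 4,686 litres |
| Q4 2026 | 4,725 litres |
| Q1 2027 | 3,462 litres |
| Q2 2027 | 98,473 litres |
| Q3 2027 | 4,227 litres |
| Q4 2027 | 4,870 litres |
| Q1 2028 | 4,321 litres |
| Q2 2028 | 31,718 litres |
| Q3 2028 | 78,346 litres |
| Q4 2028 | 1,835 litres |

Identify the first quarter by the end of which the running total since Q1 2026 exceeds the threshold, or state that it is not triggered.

Through Q1 2026: 53,487 litres
Through Q2 2026: 195,105 litres
Through Q3 2026: 199,791 litres
Through Q4 2026: 204,516 litres
Through Q1 2027: 207,978 litres
Through Q2 2027: 306,451 litres ← exceeds threshold

Q2 2027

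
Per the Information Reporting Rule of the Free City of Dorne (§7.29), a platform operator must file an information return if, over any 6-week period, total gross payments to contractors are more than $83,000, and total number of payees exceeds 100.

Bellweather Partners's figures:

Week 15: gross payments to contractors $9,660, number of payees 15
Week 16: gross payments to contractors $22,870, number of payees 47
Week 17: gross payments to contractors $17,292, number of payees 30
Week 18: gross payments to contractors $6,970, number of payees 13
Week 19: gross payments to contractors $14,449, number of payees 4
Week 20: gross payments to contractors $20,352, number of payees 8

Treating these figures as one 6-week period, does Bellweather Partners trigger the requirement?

Yes

Total gross payments to contractors: $9,660 + $22,870 + $17,292 + $6,970 + $14,449 + $20,352 = $91,593 (> $83,000).
Total number of payees: 15 + 47 + 30 + 13 + 4 + 8 = 117 (> 100).
The test is 'and': both thresholds are exceeded.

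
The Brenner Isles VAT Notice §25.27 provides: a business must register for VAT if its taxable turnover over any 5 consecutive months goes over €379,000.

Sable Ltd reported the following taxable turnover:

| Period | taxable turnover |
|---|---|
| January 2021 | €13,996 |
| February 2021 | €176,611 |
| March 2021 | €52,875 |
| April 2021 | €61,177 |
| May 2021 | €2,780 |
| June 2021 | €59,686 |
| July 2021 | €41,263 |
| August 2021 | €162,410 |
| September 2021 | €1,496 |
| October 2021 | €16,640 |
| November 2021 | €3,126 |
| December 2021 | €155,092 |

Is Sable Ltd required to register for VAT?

January 2021–May 2021: €13,996 + €176,611 + €52,875 + €61,177 + €2,780 = €307,439 (under)
February 2021–June 2021: €176,611 + €52,875 + €61,177 + €2,780 + €59,686 = €353,129 (under)
March 2021–July 2021: €52,875 + €61,177 + €2,780 + €59,686 + €41,263 = €217,781 (under)
April 2021–August 2021: €61,177 + €2,780 + €59,686 + €41,263 + €162,410 = €327,316 (under)
May 2021–September 2021: €2,780 + €59,686 + €41,263 + €162,410 + €1,496 = €267,635 (under)
June 2021–October 2021: €59,686 + €41,263 + €162,410 + €1,496 + €16,640 = €281,495 (under)
July 2021–November 2021: €41,263 + €162,410 + €1,496 + €16,640 + €3,126 = €224,935 (under)
August 2021–December 2021: €162,410 + €1,496 + €16,640 + €3,126 + €155,092 = €338,764 (under)
No window exceeds €379,000.

No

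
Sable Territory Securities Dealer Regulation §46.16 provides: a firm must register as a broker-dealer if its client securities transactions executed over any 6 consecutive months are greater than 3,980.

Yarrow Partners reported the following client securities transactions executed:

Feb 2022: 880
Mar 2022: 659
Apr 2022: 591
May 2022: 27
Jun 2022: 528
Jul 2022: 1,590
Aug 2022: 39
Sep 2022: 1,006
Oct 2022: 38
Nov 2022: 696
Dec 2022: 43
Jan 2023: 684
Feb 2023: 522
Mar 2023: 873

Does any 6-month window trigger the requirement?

Feb 2022–Jul 2022: 880 + 659 + 591 + 27 + 528 + 1,590 = 4,275 (over)
Mar 2022–Aug 2022: 659 + 591 + 27 + 528 + 1,590 + 39 = 3,434 (under)
Apr 2022–Sep 2022: 591 + 27 + 528 + 1,590 + 39 + 1,006 = 3,781 (under)
May 2022–Oct 2022: 27 + 528 + 1,590 + 39 + 1,006 + 38 = 3,228 (under)
Jun 2022–Nov 2022: 528 + 1,590 + 39 + 1,006 + 38 + 696 = 3,897 (under)
Jul 2022–Dec 2022: 1,590 + 39 + 1,006 + 38 + 696 + 43 = 3,412 (under)
Aug 2022–Jan 2023: 39 + 1,006 + 38 + 696 + 43 + 684 = 2,506 (under)
Sep 2022–Feb 2023: 1,006 + 38 + 696 + 43 + 684 + 522 = 2,989 (under)
Oct 2022–Mar 2023: 38 + 696 + 43 + 684 + 522 + 873 = 2,856 (under)
At least one window exceeds 3,980.

Yes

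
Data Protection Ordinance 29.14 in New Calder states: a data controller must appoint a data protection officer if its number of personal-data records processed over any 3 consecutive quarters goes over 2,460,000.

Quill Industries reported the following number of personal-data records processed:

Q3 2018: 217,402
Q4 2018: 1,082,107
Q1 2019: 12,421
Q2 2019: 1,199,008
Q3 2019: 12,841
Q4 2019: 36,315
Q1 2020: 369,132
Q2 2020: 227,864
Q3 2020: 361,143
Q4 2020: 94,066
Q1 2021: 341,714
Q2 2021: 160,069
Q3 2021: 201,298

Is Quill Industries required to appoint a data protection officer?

Q3 2018–Q1 2019: 217,402 + 1,082,107 + 12,421 = 1,311,930 (under)
Q4 2018–Q2 2019: 1,082,107 + 12,421 + 1,199,008 = 2,293,536 (under)
Q1 2019–Q3 2019: 12,421 + 1,199,008 + 12,841 = 1,224,270 (under)
Q2 2019–Q4 2019: 1,199,008 + 12,841 + 36,315 = 1,248,164 (under)
Q3 2019–Q1 2020: 12,841 + 36,315 + 369,132 = 418,288 (under)
Q4 2019–Q2 2020: 36,315 + 369,132 + 227,864 = 633,311 (under)
Q1 2020–Q3 2020: 369,132 + 227,864 + 361,143 = 958,139 (under)
Q2 2020–Q4 2020: 227,864 + 361,143 + 94,066 = 683,073 (under)
Q3 2020–Q1 2021: 361,143 + 94,066 + 341,714 = 796,923 (under)
Q4 2020–Q2 2021: 94,066 + 341,714 + 160,069 = 595,849 (under)
Q1 2021–Q3 2021: 341,714 + 160,069 + 201,298 = 703,081 (under)
No window exceeds 2,460,000.

No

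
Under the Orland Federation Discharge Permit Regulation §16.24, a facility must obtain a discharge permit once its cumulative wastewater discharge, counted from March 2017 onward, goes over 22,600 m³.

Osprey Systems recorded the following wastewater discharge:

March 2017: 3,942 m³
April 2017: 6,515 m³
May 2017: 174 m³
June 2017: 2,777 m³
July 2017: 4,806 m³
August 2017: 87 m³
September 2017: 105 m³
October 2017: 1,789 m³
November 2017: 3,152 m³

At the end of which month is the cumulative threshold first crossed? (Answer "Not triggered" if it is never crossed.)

Through March 2017: 3,942 m³
Through April 2017: 10,457 m³
Through May 2017: 10,631 m³
Through June 2017: 13,408 m³
Through July 2017: 18,214 m³
Through August 2017: 18,301 m³
Through September 2017: 18,406 m³
Through October 2017: 20,195 m³
Through November 2017: 23,347 m³ ← exceeds threshold

November 2017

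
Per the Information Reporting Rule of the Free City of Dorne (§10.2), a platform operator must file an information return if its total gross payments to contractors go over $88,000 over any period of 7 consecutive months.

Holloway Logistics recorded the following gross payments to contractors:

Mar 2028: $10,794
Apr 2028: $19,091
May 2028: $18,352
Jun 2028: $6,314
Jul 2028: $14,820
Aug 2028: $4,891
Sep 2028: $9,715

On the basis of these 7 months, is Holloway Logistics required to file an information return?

No

Total gross payments to contractors: $10,794 + $19,091 + $18,352 + $6,314 + $14,820 + $4,891 + $9,715 = $83,977.
$83,977 ≤ $88,000, so the threshold is not exceeded.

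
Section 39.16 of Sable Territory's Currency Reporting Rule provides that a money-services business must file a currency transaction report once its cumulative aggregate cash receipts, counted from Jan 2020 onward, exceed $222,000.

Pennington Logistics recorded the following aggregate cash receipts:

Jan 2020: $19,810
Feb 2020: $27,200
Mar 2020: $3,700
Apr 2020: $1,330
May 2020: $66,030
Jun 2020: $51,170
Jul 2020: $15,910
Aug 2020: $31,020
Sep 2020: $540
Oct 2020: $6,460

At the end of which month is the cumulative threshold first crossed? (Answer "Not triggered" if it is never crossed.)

Oct 2020

Through Jan 2020: $19,810
Through Feb 2020: $47,010
Through Mar 2020: $50,710
Through Apr 2020: $52,040
Through May 2020: $118,070
Through Jun 2020: $169,240
Through Jul 2020: $185,150
Through Aug 2020: $216,170
Through Sep 2020: $216,710
Through Oct 2020: $223,170 ← exceeds threshold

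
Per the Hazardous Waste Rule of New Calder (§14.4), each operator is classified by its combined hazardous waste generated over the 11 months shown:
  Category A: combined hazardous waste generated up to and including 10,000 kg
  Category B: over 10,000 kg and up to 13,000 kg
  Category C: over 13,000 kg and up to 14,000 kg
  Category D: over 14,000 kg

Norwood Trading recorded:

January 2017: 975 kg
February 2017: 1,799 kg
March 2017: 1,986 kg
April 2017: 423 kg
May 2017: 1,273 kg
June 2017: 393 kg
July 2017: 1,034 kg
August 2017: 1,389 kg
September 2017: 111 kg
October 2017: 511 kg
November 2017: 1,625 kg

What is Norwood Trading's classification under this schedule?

Category B

Combined hazardous waste generated: 975 kg + 1,799 kg + 1,986 kg + 423 kg + 1,273 kg + 393 kg + 1,034 kg + 1,389 kg + 111 kg + 511 kg + 1,625 kg = 11,519 kg.
10,000 kg < 11,519 kg ≤ 13,000 kg, so Category B applies.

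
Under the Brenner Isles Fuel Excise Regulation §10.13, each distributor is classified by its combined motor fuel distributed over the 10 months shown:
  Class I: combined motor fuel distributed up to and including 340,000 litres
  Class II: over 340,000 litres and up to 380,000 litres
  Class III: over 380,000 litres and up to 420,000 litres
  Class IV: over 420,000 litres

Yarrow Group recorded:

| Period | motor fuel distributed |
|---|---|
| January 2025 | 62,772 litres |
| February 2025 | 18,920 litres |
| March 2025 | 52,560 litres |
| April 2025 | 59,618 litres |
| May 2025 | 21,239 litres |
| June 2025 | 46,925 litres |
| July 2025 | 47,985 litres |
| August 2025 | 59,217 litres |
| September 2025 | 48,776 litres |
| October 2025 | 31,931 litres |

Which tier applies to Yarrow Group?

Class IV

Combined motor fuel distributed: 62,772 litres + 18,920 litres + 52,560 litres + 59,618 litres + 21,239 litres + 46,925 litres + 47,985 litres + 59,217 litres + 48,776 litres + 31,931 litres = 449,943 litres.
449,943 litres > 420,000 litres, so Class IV applies.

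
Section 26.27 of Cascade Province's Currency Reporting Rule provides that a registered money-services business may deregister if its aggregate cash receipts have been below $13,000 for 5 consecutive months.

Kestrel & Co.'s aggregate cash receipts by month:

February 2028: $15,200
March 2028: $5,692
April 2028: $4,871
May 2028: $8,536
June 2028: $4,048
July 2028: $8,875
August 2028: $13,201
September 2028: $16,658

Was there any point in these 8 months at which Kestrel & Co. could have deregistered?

Months below $13,000: March 2028, April 2028, May 2028, June 2028, July 2028.
Longest run of consecutive months below the threshold: 5.
5 ≥ 5, so Kestrel & Co. became eligible.

Yes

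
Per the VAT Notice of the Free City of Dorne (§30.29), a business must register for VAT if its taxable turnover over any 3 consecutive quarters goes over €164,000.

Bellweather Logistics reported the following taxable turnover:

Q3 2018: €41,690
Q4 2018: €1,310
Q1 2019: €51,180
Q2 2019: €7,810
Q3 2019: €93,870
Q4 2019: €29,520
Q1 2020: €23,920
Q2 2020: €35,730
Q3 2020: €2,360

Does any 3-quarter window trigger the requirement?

Q3 2018–Q1 2019: €41,690 + €1,310 + €51,180 = €94,180 (under)
Q4 2018–Q2 2019: €1,310 + €51,180 + €7,810 = €60,300 (under)
Q1 2019–Q3 2019: €51,180 + €7,810 + €93,870 = €152,860 (under)
Q2 2019–Q4 2019: €7,810 + €93,870 + €29,520 = €131,200 (under)
Q3 2019–Q1 2020: €93,870 + €29,520 + €23,920 = €147,310 (under)
Q4 2019–Q2 2020: €29,520 + €23,920 + €35,730 = €89,170 (under)
Q1 2020–Q3 2020: €23,920 + €35,730 + €2,360 = €62,010 (under)
No window exceeds €164,000.

No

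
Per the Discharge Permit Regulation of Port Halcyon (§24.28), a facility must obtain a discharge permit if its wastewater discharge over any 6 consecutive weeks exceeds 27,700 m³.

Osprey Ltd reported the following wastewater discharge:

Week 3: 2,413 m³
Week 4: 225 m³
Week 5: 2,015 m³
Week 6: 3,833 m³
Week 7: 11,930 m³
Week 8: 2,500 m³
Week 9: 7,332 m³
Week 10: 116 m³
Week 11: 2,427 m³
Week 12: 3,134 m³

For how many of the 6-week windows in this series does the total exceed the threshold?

3

Week 3–Week 8: 2,413 m³ + 225 m³ + 2,015 m³ + 3,833 m³ + 11,930 m³ + 2,500 m³ = 22,916 m³ (under)
Week 4–Week 9: 225 m³ + 2,015 m³ + 3,833 m³ + 11,930 m³ + 2,500 m³ + 7,332 m³ = 27,835 m³ (over)
Week 5–Week 10: 2,015 m³ + 3,833 m³ + 11,930 m³ + 2,500 m³ + 7,332 m³ + 116 m³ = 27,726 m³ (over)
Week 6–Week 11: 3,833 m³ + 11,930 m³ + 2,500 m³ + 7,332 m³ + 116 m³ + 2,427 m³ = 28,138 m³ (over)
Week 7–Week 12: 11,930 m³ + 2,500 m³ + 7,332 m³ + 116 m³ + 2,427 m³ + 3,134 m³ = 27,439 m³ (under)
3 windows exceed the threshold.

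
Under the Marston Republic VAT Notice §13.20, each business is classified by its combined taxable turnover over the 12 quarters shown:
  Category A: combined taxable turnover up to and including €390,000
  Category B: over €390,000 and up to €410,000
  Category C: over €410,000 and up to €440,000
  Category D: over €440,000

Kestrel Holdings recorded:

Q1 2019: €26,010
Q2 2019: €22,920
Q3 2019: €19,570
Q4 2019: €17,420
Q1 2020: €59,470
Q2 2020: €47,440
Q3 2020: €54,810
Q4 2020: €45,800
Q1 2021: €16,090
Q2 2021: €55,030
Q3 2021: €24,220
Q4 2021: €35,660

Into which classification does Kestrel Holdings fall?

Combined taxable turnover: €26,010 + €22,920 + €19,570 + €17,420 + €59,470 + €47,440 + €54,810 + €45,800 + €16,090 + €55,030 + €24,220 + €35,660 = €424,440.
€410,000 < €424,440 ≤ €440,000, so Category C applies.

Category C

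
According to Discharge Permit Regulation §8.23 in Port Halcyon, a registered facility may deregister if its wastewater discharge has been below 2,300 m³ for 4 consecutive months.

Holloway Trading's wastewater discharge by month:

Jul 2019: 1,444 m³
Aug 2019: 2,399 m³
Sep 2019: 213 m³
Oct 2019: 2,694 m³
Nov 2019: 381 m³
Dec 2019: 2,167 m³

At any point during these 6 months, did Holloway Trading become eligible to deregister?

Months below 2,300 m³: Jul 2019, Sep 2019, Nov 2019, Dec 2019.
Longest run of consecutive months below the threshold: 2.
2 < 4, so Holloway Trading never became eligible.

No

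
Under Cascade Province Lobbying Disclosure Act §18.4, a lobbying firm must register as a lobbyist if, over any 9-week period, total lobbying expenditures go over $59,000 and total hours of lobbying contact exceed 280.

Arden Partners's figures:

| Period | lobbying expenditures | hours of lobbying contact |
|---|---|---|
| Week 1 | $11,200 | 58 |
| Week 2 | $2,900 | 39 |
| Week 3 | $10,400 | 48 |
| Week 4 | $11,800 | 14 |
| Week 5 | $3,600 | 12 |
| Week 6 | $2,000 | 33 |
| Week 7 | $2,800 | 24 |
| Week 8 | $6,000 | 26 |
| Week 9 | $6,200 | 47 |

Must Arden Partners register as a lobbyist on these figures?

No

Total lobbying expenditures: $11,200 + $2,900 + $10,400 + $11,800 + $3,600 + $2,000 + $2,800 + $6,000 + $6,200 = $56,900 (≤ $59,000).
Total hours of lobbying contact: 58 + 39 + 48 + 14 + 12 + 33 + 24 + 26 + 47 = 301 (> 280).
The test is 'and': the rule requires both, and at least one is not exceeded.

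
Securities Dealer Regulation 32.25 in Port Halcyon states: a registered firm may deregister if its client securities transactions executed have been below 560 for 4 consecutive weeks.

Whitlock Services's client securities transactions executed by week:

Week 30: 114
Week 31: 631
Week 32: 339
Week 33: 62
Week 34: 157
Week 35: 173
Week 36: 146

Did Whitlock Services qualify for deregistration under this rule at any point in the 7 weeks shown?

Yes

Weeks below 560: Week 30, Week 32, Week 33, Week 34, Week 35, Week 36.
Longest run of consecutive weeks below the threshold: 5.
5 ≥ 4, so Whitlock Services became eligible.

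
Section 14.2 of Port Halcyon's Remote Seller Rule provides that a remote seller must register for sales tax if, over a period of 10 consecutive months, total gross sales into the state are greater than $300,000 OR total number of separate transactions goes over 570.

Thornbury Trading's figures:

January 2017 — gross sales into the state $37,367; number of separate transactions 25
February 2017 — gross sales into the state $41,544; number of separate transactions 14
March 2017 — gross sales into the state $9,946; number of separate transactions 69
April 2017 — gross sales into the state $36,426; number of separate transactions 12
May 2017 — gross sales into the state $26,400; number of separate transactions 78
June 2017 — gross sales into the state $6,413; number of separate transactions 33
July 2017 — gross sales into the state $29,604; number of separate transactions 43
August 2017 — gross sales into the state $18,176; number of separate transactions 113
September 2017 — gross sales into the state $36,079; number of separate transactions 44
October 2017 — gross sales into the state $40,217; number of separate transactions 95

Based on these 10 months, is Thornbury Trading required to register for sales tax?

No

Total gross sales into the state: $37,367 + $41,544 + $9,946 + $36,426 + $26,400 + $6,413 + $29,604 + $18,176 + $36,079 + $40,217 = $282,172 (≤ $300,000).
Total number of separate transactions: 25 + 14 + 69 + 12 + 78 + 33 + 43 + 113 + 44 + 95 = 526 (≤ 570).
The test is 'or': neither threshold is exceeded.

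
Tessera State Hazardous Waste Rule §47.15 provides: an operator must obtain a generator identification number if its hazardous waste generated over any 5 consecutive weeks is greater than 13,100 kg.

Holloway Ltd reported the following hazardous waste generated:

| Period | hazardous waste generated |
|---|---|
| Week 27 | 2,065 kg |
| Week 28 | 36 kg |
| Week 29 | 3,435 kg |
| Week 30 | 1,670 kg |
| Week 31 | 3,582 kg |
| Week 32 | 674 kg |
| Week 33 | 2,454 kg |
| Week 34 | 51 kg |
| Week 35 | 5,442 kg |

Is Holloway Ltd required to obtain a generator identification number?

Week 27–Week 31: 2,065 kg + 36 kg + 3,435 kg + 1,670 kg + 3,582 kg = 10,788 kg (under)
Week 28–Week 32: 36 kg + 3,435 kg + 1,670 kg + 3,582 kg + 674 kg = 9,397 kg (under)
Week 29–Week 33: 3,435 kg + 1,670 kg + 3,582 kg + 674 kg + 2,454 kg = 11,815 kg (under)
Week 30–Week 34: 1,670 kg + 3,582 kg + 674 kg + 2,454 kg + 51 kg = 8,431 kg (under)
Week 31–Week 35: 3,582 kg + 674 kg + 2,454 kg + 51 kg + 5,442 kg = 12,203 kg (under)
No window exceeds 13,100 kg.

No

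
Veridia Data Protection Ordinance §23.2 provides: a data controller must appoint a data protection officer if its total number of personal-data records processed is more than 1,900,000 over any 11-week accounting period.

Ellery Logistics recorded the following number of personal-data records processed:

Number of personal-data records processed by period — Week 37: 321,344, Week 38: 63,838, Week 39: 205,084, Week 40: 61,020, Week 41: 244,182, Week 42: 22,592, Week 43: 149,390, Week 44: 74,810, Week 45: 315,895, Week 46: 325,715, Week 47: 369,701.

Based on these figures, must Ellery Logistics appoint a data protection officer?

Yes

Total number of personal-data records processed: 321,344 + 63,838 + 205,084 + 61,020 + 244,182 + 22,592 + 149,390 + 74,810 + 315,895 + 325,715 + 369,701 = 2,153,571.
2,153,571 > 1,900,000, so the threshold is exceeded.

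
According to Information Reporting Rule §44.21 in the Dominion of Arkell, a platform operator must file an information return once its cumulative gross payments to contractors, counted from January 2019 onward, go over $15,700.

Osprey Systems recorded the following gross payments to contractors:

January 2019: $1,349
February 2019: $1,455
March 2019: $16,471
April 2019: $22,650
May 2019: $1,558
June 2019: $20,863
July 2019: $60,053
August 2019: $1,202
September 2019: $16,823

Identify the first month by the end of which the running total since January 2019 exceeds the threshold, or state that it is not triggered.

March 2019

Through January 2019: $1,349
Through February 2019: $2,804
Through March 2019: $19,275 ← exceeds threshold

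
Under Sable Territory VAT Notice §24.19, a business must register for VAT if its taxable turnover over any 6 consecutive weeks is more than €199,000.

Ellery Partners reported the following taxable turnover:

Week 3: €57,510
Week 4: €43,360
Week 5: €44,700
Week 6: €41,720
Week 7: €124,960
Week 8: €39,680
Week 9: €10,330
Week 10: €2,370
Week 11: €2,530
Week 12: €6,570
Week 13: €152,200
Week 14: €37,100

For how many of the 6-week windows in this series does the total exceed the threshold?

Week 3–Week 8: €57,510 + €43,360 + €44,700 + €41,720 + €124,960 + €39,680 = €351,930 (over)
Week 4–Week 9: €43,360 + €44,700 + €41,720 + €124,960 + €39,680 + €10,330 = €304,750 (over)
Week 5–Week 10: €44,700 + €41,720 + €124,960 + €39,680 + €10,330 + €2,370 = €263,760 (over)
Week 6–Week 11: €41,720 + €124,960 + €39,680 + €10,330 + €2,370 + €2,530 = €221,590 (over)
Week 7–Week 12: €124,960 + €39,680 + €10,330 + €2,370 + €2,530 + €6,570 = €186,440 (under)
Week 8–Week 13: €39,680 + €10,330 + €2,370 + €2,530 + €6,570 + €152,200 = €213,680 (over)
Week 9–Week 14: €10,330 + €2,370 + €2,530 + €6,570 + €152,200 + €37,100 = €211,100 (over)
6 windows exceed the threshold.

6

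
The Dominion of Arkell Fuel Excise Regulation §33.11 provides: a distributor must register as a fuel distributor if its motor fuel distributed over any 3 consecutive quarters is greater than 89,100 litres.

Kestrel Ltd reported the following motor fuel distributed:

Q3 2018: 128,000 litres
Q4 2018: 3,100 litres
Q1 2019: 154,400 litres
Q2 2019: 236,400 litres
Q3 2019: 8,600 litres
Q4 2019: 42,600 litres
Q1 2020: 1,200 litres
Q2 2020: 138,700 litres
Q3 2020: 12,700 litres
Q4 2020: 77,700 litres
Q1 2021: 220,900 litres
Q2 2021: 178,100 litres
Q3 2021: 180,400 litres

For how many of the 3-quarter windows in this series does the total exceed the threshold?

Q3 2018–Q1 2019: 128,000 litres + 3,100 litres + 154,400 litres = 285,500 litres (over)
Q4 2018–Q2 2019: 3,100 litres + 154,400 litres + 236,400 litres = 393,900 litres (over)
Q1 2019–Q3 2019: 154,400 litres + 236,400 litres + 8,600 litres = 399,400 litres (over)
Q2 2019–Q4 2019: 236,400 litres + 8,600 litres + 42,600 litres = 287,600 litres (over)
Q3 2019–Q1 2020: 8,600 litres + 42,600 litres + 1,200 litres = 52,400 litres (under)
Q4 2019–Q2 2020: 42,600 litres + 1,200 litres + 138,700 litres = 182,500 litres (over)
Q1 2020–Q3 2020: 1,200 litres + 138,700 litres + 12,700 litres = 152,600 litres (over)
Q2 2020–Q4 2020: 138,700 litres + 12,700 litres + 77,700 litres = 229,100 litres (over)
Q3 2020–Q1 2021: 12,700 litres + 77,700 litres + 220,900 litres = 311,300 litres (over)
Q4 2020–Q2 2021: 77,700 litres + 220,900 litres + 178,100 litres = 476,700 litres (over)
Q1 2021–Q3 2021: 220,900 litres + 178,100 litres + 180,400 litres = 579,400 litres (over)
10 windows exceed the threshold.

10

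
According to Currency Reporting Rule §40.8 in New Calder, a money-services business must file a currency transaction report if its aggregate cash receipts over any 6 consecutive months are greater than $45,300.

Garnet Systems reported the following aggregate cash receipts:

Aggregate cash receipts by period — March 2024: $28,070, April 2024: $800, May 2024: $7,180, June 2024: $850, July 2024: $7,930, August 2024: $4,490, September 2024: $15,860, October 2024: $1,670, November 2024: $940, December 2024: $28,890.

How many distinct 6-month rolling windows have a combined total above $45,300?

March 2024–August 2024: $28,070 + $800 + $7,180 + $850 + $7,930 + $4,490 = $49,320 (over)
April 2024–September 2024: $800 + $7,180 + $850 + $7,930 + $4,490 + $15,860 = $37,110 (under)
May 2024–October 2024: $7,180 + $850 + $7,930 + $4,490 + $15,860 + $1,670 = $37,980 (under)
June 2024–November 2024: $850 + $7,930 + $4,490 + $15,860 + $1,670 + $940 = $31,740 (under)
July 2024–December 2024: $7,930 + $4,490 + $15,860 + $1,670 + $940 + $28,890 = $59,780 (over)
2 windows exceed the threshold.

2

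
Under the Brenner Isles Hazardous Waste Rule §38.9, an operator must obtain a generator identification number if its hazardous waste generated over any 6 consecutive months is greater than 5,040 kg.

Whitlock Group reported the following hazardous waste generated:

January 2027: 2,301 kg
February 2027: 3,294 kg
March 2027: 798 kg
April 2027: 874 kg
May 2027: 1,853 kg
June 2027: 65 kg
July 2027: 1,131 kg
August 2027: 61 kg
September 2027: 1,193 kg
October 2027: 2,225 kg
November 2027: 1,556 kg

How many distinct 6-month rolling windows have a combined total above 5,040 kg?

January 2027–June 2027: 2,301 kg + 3,294 kg + 798 kg + 874 kg + 1,853 kg + 65 kg = 9,185 kg (over)
February 2027–July 2027: 3,294 kg + 798 kg + 874 kg + 1,853 kg + 65 kg + 1,131 kg = 8,015 kg (over)
March 2027–August 2027: 798 kg + 874 kg + 1,853 kg + 65 kg + 1,131 kg + 61 kg = 4,782 kg (under)
April 2027–September 2027: 874 kg + 1,853 kg + 65 kg + 1,131 kg + 61 kg + 1,193 kg = 5,177 kg (over)
May 2027–October 2027: 1,853 kg + 65 kg + 1,131 kg + 61 kg + 1,193 kg + 2,225 kg = 6,528 kg (over)
June 2027–November 2027: 65 kg + 1,131 kg + 61 kg + 1,193 kg + 2,225 kg + 1,556 kg = 6,231 kg (over)
5 windows exceed the threshold.

5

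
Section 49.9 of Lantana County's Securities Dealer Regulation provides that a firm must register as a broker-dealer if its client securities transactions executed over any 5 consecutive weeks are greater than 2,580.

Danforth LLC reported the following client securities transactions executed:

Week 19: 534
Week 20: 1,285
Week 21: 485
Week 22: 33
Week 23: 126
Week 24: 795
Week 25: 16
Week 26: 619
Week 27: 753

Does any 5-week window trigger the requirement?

Week 19–Week 23: 534 + 1,285 + 485 + 33 + 126 = 2,463 (under)
Week 20–Week 24: 1,285 + 485 + 33 + 126 + 795 = 2,724 (over)
Week 21–Week 25: 485 + 33 + 126 + 795 + 16 = 1,455 (under)
Week 22–Week 26: 33 + 126 + 795 + 16 + 619 = 1,589 (under)
Week 23–Week 27: 126 + 795 + 16 + 619 + 753 = 2,309 (under)
At least one window exceeds 2,580.

Yes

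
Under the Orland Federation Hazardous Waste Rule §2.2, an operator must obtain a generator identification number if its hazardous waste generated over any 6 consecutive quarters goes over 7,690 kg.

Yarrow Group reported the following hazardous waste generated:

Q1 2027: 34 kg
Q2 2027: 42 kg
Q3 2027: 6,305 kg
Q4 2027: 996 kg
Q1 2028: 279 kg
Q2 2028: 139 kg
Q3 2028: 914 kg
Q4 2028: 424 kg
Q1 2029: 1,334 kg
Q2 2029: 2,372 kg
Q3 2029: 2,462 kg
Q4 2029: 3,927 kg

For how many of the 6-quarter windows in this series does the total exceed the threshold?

4

Q1 2027–Q2 2028: 34 kg + 42 kg + 6,305 kg + 996 kg + 279 kg + 139 kg = 7,795 kg (over)
Q2 2027–Q3 2028: 42 kg + 6,305 kg + 996 kg + 279 kg + 139 kg + 914 kg = 8,675 kg (over)
Q3 2027–Q4 2028: 6,305 kg + 996 kg + 279 kg + 139 kg + 914 kg + 424 kg = 9,057 kg (over)
Q4 2027–Q1 2029: 996 kg + 279 kg + 139 kg + 914 kg + 424 kg + 1,334 kg = 4,086 kg (under)
Q1 2028–Q2 2029: 279 kg + 139 kg + 914 kg + 424 kg + 1,334 kg + 2,372 kg = 5,462 kg (under)
Q2 2028–Q3 2029: 139 kg + 914 kg + 424 kg + 1,334 kg + 2,372 kg + 2,462 kg = 7,645 kg (under)
Q3 2028–Q4 2029: 914 kg + 424 kg + 1,334 kg + 2,372 kg + 2,462 kg + 3,927 kg = 11,433 kg (over)
4 windows exceed the threshold.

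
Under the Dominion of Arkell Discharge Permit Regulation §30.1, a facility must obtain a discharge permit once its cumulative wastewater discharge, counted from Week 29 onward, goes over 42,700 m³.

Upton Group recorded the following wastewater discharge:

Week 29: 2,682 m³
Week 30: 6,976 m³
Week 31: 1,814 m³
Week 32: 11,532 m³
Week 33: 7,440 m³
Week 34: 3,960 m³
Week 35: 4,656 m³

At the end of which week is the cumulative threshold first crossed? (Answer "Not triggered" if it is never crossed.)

Through Week 29: 2,682 m³
Through Week 30: 9,658 m³
Through Week 31: 11,472 m³
Through Week 32: 23,004 m³
Through Week 33: 30,444 m³
Through Week 34: 34,404 m³
Through Week 35: 39,060 m³
Final cumulative total 39,060 m³ ≤ 42,700 m³; the threshold is never exceeded.

Not triggered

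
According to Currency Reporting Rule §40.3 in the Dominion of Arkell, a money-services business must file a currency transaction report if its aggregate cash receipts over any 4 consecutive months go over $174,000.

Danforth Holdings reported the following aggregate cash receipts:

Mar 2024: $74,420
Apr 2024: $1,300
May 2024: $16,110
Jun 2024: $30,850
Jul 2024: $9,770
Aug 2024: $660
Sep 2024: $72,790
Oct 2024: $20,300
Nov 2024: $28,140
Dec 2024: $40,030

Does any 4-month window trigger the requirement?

Mar 2024–Jun 2024: $74,420 + $1,300 + $16,110 + $30,850 = $122,680 (under)
Apr 2024–Jul 2024: $1,300 + $16,110 + $30,850 + $9,770 = $58,030 (under)
May 2024–Aug 2024: $16,110 + $30,850 + $9,770 + $660 = $57,390 (under)
Jun 2024–Sep 2024: $30,850 + $9,770 + $660 + $72,790 = $114,070 (under)
Jul 2024–Oct 2024: $9,770 + $660 + $72,790 + $20,300 = $103,520 (under)
Aug 2024–Nov 2024: $660 + $72,790 + $20,300 + $28,140 = $121,890 (under)
Sep 2024–Dec 2024: $72,790 + $20,300 + $28,140 + $40,030 = $161,260 (under)
No window exceeds $174,000.

No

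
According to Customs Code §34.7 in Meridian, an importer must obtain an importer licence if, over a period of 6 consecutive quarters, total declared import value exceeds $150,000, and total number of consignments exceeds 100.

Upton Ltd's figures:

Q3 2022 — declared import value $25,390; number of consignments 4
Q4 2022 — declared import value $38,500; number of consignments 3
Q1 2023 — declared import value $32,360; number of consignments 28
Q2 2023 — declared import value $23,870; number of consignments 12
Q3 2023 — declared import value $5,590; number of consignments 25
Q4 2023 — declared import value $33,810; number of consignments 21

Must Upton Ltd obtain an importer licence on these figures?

No

Total declared import value: $25,390 + $38,500 + $32,360 + $23,870 + $5,590 + $33,810 = $159,520 (> $150,000).
Total number of consignments: 4 + 3 + 28 + 12 + 25 + 21 = 93 (≤ 100).
The test is 'and': the rule requires both, and at least one is not exceeded.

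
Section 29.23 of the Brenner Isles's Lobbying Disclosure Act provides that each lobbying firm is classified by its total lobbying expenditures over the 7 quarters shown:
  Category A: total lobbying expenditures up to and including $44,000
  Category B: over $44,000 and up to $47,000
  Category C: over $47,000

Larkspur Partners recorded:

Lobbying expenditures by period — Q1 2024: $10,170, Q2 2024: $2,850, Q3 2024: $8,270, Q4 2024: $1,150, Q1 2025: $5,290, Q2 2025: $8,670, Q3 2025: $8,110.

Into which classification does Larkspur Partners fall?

Total lobbying expenditures: $10,170 + $2,850 + $8,270 + $1,150 + $5,290 + $8,670 + $8,110 = $44,510.
$44,000 < $44,510 ≤ $47,000, so Category B applies.

Category B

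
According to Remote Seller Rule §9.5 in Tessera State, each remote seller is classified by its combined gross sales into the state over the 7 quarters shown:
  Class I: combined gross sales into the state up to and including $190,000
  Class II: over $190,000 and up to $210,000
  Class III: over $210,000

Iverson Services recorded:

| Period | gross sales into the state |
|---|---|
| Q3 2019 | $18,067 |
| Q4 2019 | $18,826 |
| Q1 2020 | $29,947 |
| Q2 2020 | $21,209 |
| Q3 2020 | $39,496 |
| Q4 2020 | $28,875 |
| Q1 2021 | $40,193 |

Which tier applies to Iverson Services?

Combined gross sales into the state: $18,067 + $18,826 + $29,947 + $21,209 + $39,496 + $28,875 + $40,193 = $196,613.
$190,000 < $196,613 ≤ $210,000, so Class II applies.

Class II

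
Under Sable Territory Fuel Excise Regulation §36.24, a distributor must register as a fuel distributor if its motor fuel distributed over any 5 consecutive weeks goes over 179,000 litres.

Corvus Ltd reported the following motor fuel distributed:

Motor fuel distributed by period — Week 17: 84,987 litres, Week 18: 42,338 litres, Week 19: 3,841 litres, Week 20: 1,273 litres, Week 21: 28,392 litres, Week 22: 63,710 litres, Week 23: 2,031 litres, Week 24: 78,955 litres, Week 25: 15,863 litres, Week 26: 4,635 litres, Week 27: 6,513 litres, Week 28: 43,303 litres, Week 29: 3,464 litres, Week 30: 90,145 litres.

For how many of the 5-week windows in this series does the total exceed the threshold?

Week 17–Week 21: 84,987 litres + 42,338 litres + 3,841 litres + 1,273 litres + 28,392 litres = 160,831 litres (under)
Week 18–Week 22: 42,338 litres + 3,841 litres + 1,273 litres + 28,392 litres + 63,710 litres = 139,554 litres (under)
Week 19–Week 23: 3,841 litres + 1,273 litres + 28,392 litres + 63,710 litres + 2,031 litres = 99,247 litres (under)
Week 20–Week 24: 1,273 litres + 28,392 litres + 63,710 litres + 2,031 litres + 78,955 litres = 174,361 litres (under)
Week 21–Week 25: 28,392 litres + 63,710 litres + 2,031 litres + 78,955 litres + 15,863 litres = 188,951 litres (over)
Week 22–Week 26: 63,710 litres + 2,031 litres + 78,955 litres + 15,863 litres + 4,635 litres = 165,194 litres (under)
Week 23–Week 27: 2,031 litres + 78,955 litres + 15,863 litres + 4,635 litres + 6,513 litres = 107,997 litres (under)
Week 24–Week 28: 78,955 litres + 15,863 litres + 4,635 litres + 6,513 litres + 43,303 litres = 149,269 litres (under)
Week 25–Week 29: 15,863 litres + 4,635 litres + 6,513 litres + 43,303 litres + 3,464 litres = 73,778 litres (under)
Week 26–Week 30: 4,635 litres + 6,513 litres + 43,303 litres + 3,464 litres + 90,145 litres = 148,060 litres (under)
1 window exceeds the threshold.

1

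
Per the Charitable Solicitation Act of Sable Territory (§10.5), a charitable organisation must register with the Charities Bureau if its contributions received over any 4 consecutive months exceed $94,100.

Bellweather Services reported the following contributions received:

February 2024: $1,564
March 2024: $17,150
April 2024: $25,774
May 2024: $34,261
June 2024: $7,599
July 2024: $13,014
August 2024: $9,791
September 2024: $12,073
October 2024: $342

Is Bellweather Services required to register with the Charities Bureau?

February 2024–May 2024: $1,564 + $17,150 + $25,774 + $34,261 = $78,749 (under)
March 2024–June 2024: $17,150 + $25,774 + $34,261 + $7,599 = $84,784 (under)
April 2024–July 2024: $25,774 + $34,261 + $7,599 + $13,014 = $80,648 (under)
May 2024–August 2024: $34,261 + $7,599 + $13,014 + $9,791 = $64,665 (under)
June 2024–September 2024: $7,599 + $13,014 + $9,791 + $12,073 = $42,477 (under)
July 2024–October 2024: $13,014 + $9,791 + $12,073 + $342 = $35,220 (under)
No window exceeds $94,100.

No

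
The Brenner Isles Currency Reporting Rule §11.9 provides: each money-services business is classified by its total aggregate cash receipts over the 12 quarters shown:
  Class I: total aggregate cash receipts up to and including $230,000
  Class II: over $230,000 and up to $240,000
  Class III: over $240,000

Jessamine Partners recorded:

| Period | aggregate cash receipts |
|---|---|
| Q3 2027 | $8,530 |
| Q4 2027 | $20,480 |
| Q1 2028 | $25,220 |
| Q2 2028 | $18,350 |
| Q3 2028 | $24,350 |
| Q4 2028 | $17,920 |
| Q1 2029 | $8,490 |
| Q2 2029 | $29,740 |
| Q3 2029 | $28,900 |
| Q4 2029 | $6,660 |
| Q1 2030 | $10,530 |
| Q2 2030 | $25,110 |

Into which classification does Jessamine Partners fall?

Class I

Total aggregate cash receipts: $8,530 + $20,480 + $25,220 + $18,350 + $24,350 + $17,920 + $8,490 + $29,740 + $28,900 + $6,660 + $10,530 + $25,110 = $224,280.
$224,280 ≤ $230,000, so Class I applies.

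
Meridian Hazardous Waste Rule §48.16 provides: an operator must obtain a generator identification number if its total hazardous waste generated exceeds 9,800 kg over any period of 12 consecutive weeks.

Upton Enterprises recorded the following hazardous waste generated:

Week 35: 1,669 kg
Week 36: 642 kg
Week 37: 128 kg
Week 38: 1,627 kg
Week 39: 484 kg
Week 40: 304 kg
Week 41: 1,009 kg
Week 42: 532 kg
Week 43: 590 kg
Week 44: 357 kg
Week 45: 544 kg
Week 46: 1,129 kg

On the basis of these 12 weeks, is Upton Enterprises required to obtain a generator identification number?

Total hazardous waste generated: 1,669 kg + 642 kg + 128 kg + 1,627 kg + 484 kg + 304 kg + 1,009 kg + 532 kg + 590 kg + 357 kg + 544 kg + 1,129 kg = 9,015 kg.
9,015 kg ≤ 9,800 kg, so the threshold is not exceeded.

No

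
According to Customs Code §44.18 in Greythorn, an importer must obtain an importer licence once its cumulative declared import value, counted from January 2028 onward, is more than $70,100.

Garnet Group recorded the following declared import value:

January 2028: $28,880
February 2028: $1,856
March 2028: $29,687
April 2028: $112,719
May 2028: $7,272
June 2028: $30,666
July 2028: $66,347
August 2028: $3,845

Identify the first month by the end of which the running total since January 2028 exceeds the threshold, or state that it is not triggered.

April 2028

Through January 2028: $28,880
Through February 2028: $30,736
Through March 2028: $60,423
Through April 2028: $173,142 ← exceeds threshold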